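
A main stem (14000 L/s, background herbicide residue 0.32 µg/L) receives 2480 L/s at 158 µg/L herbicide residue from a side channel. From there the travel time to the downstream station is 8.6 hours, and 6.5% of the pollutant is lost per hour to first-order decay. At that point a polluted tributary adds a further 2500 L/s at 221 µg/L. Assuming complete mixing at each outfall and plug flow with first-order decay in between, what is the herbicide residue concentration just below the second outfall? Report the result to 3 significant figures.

Mixed concentration C = ΣQC/ΣQ = (14000·0.3200 + 2480·158.0) / 16480 = 396300/16480 = 24.05 µg/L; combined flow 16480 L/s.
6.5%/h lost → k = −ln(1 − 0.065) = 0.06721 h⁻¹.
After decay, C = 24.05 × e^(−kt) = 24.05 × 0.5610 = 13.49 µg/L.
Second outfall: C = (16480·13.49 + 2500·221.0)/18980 = 40.82 µg/L.

40.8 µg/L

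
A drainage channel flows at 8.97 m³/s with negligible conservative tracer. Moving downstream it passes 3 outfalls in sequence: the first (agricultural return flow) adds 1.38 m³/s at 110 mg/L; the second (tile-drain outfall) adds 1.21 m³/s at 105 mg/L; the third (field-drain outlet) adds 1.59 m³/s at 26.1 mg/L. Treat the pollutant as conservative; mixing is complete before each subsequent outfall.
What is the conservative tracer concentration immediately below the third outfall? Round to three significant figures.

24.4 mg/L

Below outfall 1: Q → 10.35 m³/s, C = (8.970·0 + 1.380·110.0)/10.35 = 14.67 mg/L.
Below outfall 2: Q → 11.56 m³/s, C = (10.35·14.67 + 1.210·105.0)/11.56 = 24.12 mg/L.
Below outfall 3: Q → 13.15 m³/s, C = (11.56·24.12 + 1.590·26.10)/13.15 = 24.36 mg/L.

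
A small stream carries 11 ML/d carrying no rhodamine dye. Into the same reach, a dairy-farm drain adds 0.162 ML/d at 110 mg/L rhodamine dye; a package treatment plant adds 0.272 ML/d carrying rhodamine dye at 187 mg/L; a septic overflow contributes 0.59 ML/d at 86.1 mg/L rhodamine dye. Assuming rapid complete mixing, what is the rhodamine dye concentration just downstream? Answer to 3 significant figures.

Flow-weighted average: C = (11.00·0 + 0.1620·110.0 + 0.2720·187.0 + 0.5900·86.10) / 12.02 = 119.5/12.02 = 9.937 mg/L.

9.94 mg/L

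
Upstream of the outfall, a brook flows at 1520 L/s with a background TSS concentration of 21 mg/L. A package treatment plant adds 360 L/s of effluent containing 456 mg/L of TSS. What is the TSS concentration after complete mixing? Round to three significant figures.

104 mg/L

Mixed concentration C = ΣQC/ΣQ = (1520·21.00 + 360.0·456.0) / 1880 = 196100/1880 = 104.3 mg/L.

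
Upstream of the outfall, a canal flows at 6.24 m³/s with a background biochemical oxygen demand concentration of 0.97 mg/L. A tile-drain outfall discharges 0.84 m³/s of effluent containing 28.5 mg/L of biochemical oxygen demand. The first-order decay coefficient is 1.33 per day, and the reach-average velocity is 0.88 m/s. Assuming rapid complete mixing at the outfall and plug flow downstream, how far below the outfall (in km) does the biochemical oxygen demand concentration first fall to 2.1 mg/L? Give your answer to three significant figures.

40.1 km

Conservation of mass: C = (6.240·0.9700 + 0.8400·28.50) / 7.080 = 29.99/7.080 = 4.236 mg/L.
Set 4.236·exp(−k·t) = 2.1 → t = ln(4.236/2.1)/k = 45590 s = 12.66 h.
Distance = v·t = 0.88·45590 = 40120 m = 40.12 km.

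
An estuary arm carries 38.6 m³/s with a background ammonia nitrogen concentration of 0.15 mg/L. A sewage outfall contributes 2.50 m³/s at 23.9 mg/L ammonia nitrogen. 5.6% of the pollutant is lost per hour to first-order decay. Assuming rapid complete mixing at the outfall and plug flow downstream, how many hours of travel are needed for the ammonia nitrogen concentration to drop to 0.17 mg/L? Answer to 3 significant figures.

38.8 h

Mixed concentration C = ΣQC/ΣQ = (38.60·0.1500 + 2.500·23.90) / 41.10 = 65.54/41.10 = 1.595 mg/L.
5.6%/h lost → k = −ln(1 − 0.056) = 0.05763 h⁻¹.
1.595·exp(−k·t) = 0.17 → t = ln(1.595/0.17)/k = 139800 s = 38.85 h.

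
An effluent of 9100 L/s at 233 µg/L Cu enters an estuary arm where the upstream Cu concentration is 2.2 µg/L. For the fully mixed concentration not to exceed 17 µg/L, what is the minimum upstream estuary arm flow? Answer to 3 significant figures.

Set C_mix = 17: (Q·2.200 + 9100·233.0) / (Q + 9100) = 17
→ Q = 9100·(233.0 − 17)/(17 − 2.200) = 132800 L/s.

133000 L/s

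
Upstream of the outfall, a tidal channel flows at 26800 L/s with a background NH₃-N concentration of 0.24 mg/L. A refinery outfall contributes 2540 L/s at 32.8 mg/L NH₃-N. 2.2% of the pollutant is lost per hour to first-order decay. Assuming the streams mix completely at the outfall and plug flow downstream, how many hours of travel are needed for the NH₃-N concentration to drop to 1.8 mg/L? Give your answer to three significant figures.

23.8 h

Mixed concentration C = ΣQC/ΣQ = (26800·0.2400 + 2540·32.80) / 29340 = 89740/29340 = 3.059 mg/L.
2.2%/h lost → k = −ln(1 − 0.022) = 0.02225 h⁻¹.
3.059·exp(−k·t) = 1.8 → t = ln(3.059/1.8)/k = 85810 s = 23.83 h.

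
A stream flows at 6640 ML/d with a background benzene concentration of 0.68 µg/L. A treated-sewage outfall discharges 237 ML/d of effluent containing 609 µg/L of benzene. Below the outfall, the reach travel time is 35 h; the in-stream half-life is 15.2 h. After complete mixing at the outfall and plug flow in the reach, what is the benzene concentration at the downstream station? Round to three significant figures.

4.39 µg/L

Conservation of mass: C = (6640·0.6800 + 237.0·609.0) / 6877 = 148800/6877 = 21.64 µg/L.
Half-life 15.2 h → k = ln 2 / 15.2 = 0.04560 h⁻¹ = 1.094 d⁻¹.
Applying C = C₀e^(−kt): 21.64 × 0.2027 = 4.387 µg/L.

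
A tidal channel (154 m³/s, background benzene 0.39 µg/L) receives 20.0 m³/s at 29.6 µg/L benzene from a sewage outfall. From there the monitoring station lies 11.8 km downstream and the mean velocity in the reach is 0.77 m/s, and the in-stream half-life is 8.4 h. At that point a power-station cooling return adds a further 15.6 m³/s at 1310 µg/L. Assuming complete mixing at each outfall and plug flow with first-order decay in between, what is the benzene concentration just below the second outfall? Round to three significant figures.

110 µg/L

Conservation of mass: C = (154.0·0.3900 + 20.00·29.60) / 174.0 = 652.1/174.0 = 3.747 µg/L; combined flow 174.0 m³/s.
Travel time t = 11.8·1000 / 0.77 = 15320 s = 4.257 h.
Half-life 8.4 h → k = ln 2 / 8.4 = 0.08252 h⁻¹ = 1.980 d⁻¹.
Applying C = C₀e^(−kt): 3.747 × 0.7038 = 2.637 µg/L.
Second outfall: C = (174.0·2.637 + 15.60·1310)/189.6 = 110.2 µg/L.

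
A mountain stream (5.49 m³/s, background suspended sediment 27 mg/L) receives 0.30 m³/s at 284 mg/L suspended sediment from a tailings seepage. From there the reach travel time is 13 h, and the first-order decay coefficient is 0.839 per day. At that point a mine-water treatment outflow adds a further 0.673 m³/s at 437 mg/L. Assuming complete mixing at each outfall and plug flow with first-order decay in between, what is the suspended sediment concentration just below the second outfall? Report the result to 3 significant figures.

Flow-weighted average: C = (5.490·27.00 + 0.3000·284.0) / 5.790 = 233.4/5.790 = 40.32 mg/L; combined flow 5.790 m³/s.
After decay, C = 40.32 × e^(−kt) = 40.32 × 0.6348 = 25.59 mg/L.
At the second outfall, C = (5.790·25.59 + 0.6730·437.0) / (5.790 + 0.6730) = 68.43 mg/L.

68.4 mg/L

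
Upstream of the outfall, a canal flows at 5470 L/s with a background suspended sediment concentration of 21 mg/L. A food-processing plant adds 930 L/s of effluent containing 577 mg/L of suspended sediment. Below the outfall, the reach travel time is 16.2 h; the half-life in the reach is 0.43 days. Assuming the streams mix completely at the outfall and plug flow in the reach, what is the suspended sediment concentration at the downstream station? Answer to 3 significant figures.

After mixing, C = (5470·21.00 + 930.0·577.0) / 6400 = 651500/6400 = 101.8 mg/L.
Half-life 0.43 d → k = ln 2 / 0.43 = 1.612 d⁻¹.
First-order decay: C = 101.8·exp(−k·t) = 101.8·0.3369 = 34.29 mg/L.

34.3 mg/L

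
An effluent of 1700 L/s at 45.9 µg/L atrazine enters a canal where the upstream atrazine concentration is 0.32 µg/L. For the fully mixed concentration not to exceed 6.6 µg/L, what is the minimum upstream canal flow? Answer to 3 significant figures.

10600 L/s

Set C_mix = 6.6: (Q·0.3200 + 1700·45.90) / (Q + 1700) = 6.6
→ Q = 1700·(45.90 − 6.6)/(6.6 − 0.3200) = 10640 L/s.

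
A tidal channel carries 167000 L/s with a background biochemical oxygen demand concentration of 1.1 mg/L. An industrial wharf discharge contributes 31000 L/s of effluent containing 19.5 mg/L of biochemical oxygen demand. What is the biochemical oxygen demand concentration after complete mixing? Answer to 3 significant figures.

3.98 mg/L

Conservation of mass: C = (167000·1.100 + 31000·19.50) / 198000 = 788200/198000 = 3.981 mg/L.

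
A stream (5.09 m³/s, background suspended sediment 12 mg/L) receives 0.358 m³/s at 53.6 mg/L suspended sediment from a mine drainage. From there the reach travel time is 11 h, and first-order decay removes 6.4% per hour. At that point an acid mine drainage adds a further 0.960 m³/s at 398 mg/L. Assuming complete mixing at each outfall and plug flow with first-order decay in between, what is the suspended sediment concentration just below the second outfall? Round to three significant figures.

65.7 mg/L

After mixing, C = (5.090·12.00 + 0.3580·53.60) / 5.448 = 80.27/5.448 = 14.73 mg/L; combined flow 5.448 m³/s.
6.4%/h lost → k = −ln(1 − 0.064) = 0.06614 h⁻¹.
First-order decay: C = 14.73·exp(−k·t) = 14.73·0.4831 = 7.118 mg/L.
At the second outfall, C = (5.448·7.118 + 0.9600·398.0) / (5.448 + 0.9600) = 65.68 mg/L.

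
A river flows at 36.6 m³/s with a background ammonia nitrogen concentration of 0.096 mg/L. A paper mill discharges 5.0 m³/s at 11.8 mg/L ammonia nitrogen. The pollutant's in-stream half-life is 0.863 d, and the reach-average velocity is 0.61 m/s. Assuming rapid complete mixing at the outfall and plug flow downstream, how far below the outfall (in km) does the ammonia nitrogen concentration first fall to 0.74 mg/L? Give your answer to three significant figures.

46.5 km

Mixed concentration C = ΣQC/ΣQ = (36.60·0.09600 + 5.000·11.80) / 41.60 = 62.51/41.60 = 1.503 mg/L.
Half-life 0.863 d → k = ln 2 / 0.863 = 0.8032 d⁻¹.
Set 1.503·exp(−k·t) = 0.74 → t = ln(1.503/0.74)/k = 76200 s = 21.17 h.
Distance = v·t = 0.61·76200 = 46480 m = 46.48 km.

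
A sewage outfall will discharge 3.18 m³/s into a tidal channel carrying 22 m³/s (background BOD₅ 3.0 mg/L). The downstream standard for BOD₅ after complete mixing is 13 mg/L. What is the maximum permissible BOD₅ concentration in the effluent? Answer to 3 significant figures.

82.2 mg/L

At the limit, (Qr·Cr + Qe·Cₑ)/(Qr + Qe) = 13:
Cₑ = (25.18·13 − 22.00·3.000) / 3.180 = 82.18 mg/L.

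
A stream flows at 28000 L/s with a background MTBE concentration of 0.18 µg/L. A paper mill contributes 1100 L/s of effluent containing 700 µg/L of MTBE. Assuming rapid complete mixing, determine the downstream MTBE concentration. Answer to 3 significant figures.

26.6 µg/L

Mixed concentration C = ΣQC/ΣQ = (28000·0.1800 + 1100·700.0) / 29100 = 775000/29100 = 26.63 µg/L.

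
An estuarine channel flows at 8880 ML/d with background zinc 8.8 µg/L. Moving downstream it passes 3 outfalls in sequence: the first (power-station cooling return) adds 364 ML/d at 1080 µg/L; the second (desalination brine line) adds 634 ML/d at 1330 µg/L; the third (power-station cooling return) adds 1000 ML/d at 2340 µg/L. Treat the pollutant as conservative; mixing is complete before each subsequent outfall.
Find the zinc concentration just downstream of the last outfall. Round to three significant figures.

336 µg/L

Outfall 1: combined Q = 9244 ML/d; C = (8880·8.800 + 364.0·1080)/9244 = 50.98 µg/L.
Outfall 2: combined Q = 9878 ML/d; C = (9244·50.98 + 634.0·1330)/9878 = 133.1 µg/L.
Outfall 3: combined Q = 10880 ML/d; C = (9878·133.1 + 1000·2340)/10880 = 336.0 µg/L.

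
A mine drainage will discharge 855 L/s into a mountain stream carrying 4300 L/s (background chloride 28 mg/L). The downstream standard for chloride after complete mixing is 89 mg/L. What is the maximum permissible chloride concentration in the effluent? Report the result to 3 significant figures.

At the limit, (Qr·Cr + Qe·Cₑ)/(Qr + Qe) = 89:
Cₑ = (5155·89 − 4300·28.00) / 855.0 = 395.8 mg/L.

396 mg/L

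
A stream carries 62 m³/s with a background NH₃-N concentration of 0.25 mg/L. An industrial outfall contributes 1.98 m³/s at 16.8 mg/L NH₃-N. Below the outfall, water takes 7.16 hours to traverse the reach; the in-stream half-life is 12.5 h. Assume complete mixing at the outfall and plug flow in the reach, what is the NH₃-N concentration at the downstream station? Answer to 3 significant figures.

Mixed concentration C = ΣQC/ΣQ = (62.00·0.2500 + 1.980·16.80) / 63.98 = 48.76/63.98 = 0.7622 mg/L.
Half-life 12.5 h → k = ln 2 / 12.5 = 0.05545 h⁻¹ = 1.331 d⁻¹.
Applying C = C₀e^(−kt): 0.7622 × 0.6723 = 0.5124 mg/L.

0.512 mg/L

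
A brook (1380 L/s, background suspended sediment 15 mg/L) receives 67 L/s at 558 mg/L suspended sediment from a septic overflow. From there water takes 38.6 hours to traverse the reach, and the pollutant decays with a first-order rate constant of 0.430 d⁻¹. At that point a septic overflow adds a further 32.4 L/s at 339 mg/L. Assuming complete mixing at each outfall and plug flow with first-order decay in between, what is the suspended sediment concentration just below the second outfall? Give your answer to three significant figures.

27.1 mg/L

Flow-weighted average: C = (1380·15.00 + 67.00·558.0) / 1447 = 58090/1447 = 40.14 mg/L; combined flow 1447 L/s.
First-order decay: C = 40.14·exp(−k·t) = 40.14·0.5008 = 20.10 mg/L.
Second outfall: C = (1447·20.10 + 32.40·339.0)/1479 = 27.09 mg/L.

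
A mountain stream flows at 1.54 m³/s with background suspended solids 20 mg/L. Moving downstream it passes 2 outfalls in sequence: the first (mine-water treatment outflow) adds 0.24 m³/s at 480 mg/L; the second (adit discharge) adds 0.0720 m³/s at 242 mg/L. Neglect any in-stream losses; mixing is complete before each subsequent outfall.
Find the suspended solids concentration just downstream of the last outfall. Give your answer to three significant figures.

Outfall 1: combined Q = 1.780 m³/s; C = (1.540·20.00 + 0.2400·480.0)/1.780 = 82.02 mg/L.
Outfall 2: combined Q = 1.852 m³/s; C = (1.780·82.02 + 0.07200·242.0)/1.852 = 88.24 mg/L.

88.2 mg/L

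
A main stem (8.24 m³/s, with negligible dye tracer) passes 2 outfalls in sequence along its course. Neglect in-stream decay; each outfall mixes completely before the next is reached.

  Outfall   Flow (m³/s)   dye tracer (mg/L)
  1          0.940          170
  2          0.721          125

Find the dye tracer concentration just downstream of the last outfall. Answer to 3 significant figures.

Below outfall 1: Q → 9.180 m³/s, C = (8.240·0 + 0.9400·170.0)/9.180 = 17.41 mg/L.
Below outfall 2: Q → 9.901 m³/s, C = (9.180·17.41 + 0.7210·125.0)/9.901 = 25.24 mg/L.

25.2 mg/L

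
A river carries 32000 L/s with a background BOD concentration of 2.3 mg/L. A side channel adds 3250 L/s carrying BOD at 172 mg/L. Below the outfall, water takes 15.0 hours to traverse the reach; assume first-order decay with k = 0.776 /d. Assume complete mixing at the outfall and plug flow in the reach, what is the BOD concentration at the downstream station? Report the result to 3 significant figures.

11.0 mg/L

Flow-weighted average: C = (32000·2.300 + 3250·172.0) / 35250 = 632600/35250 = 17.95 mg/L.
Decay over the reach: 17.95·exp(−kt) = 17.95·0.6157 = 11.05 mg/L.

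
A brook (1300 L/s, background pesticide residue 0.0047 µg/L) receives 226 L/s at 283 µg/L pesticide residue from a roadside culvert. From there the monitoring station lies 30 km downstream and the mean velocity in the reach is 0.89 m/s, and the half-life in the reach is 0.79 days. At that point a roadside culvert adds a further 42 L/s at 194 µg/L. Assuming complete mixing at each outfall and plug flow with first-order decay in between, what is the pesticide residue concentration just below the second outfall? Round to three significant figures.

Mass balance: C = (1300·0.004700 + 226.0·283.0) / 1526 = 63960/1526 = 41.92 µg/L; combined flow 1526 L/s.
Travel time t = 30·1000 / 0.89 = 33710 s = 9.363 h.
Half-life 0.79 d → k = ln 2 / 0.79 = 0.8774 d⁻¹.
After decay, C = 41.92 × e^(−kt) = 41.92 × 0.7101 = 29.77 µg/L.
Second outfall: C = (1526·29.77 + 42.00·194.0)/1568 = 34.17 µg/L.

34.2 µg/L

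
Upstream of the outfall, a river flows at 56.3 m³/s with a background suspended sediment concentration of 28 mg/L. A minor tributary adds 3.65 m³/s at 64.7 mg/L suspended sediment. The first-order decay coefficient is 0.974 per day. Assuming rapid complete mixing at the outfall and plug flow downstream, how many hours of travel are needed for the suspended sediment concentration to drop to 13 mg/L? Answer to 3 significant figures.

Conservation of mass: C = (56.30·28.00 + 3.650·64.70) / 59.95 = 1813/59.95 = 30.23 mg/L.
30.23·exp(−k·t) = 13 → t = ln(30.23/13)/k = 74870 s = 20.80 h.

20.8 h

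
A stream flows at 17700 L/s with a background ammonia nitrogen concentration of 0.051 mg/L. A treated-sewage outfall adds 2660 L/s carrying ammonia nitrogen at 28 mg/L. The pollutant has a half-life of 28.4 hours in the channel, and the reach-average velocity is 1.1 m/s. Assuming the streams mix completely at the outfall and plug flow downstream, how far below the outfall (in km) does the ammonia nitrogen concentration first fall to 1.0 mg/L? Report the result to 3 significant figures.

After mixing, C = (17700·0.05100 + 2660·28.00) / 20360 = 75380/20360 = 3.702 mg/L.
Half-life 28.4 h → k = ln 2 / 28.4 = 0.02441 h⁻¹ = 0.5858 d⁻¹.
Set 3.702·exp(−k·t) = 1.0 → t = ln(3.702/1.0)/k = 193100 s = 53.63 h.
Distance = v·t = 1.1·193100 = 212400 m = 212.4 km.

212 km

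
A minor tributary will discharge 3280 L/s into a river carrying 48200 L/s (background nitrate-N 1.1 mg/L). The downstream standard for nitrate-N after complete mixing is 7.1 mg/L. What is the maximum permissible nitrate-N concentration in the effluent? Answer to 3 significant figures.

At the limit, (Qr·Cr + Qe·Cₑ)/(Qr + Qe) = 7.1:
Cₑ = (51480·7.1 − 48200·1.100) / 3280 = 95.27 mg/L.

95.3 mg/L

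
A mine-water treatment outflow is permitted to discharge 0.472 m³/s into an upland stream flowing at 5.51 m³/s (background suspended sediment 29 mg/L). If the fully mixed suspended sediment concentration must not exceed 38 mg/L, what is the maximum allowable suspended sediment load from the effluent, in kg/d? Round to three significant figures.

5830 kg/d

Mass balance at the limit: 5.510·29.00 + 0.4720·Cₑ = 5.982·38 → Cₑ = 143.1 mg/L.
Load = 0.4720 m³/s × 143.1 g/m³ × 86 400 s/d = 5834 kg/d.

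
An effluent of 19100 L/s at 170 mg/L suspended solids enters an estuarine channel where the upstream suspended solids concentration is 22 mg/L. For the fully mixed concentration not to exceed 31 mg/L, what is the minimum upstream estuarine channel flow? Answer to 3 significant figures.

Set C_mix = 31: (Q·22.00 + 19100·170.0) / (Q + 19100) = 31
→ Q = 19100·(170.0 − 31)/(31 − 22.00) = 295000 L/s.

295000 L/s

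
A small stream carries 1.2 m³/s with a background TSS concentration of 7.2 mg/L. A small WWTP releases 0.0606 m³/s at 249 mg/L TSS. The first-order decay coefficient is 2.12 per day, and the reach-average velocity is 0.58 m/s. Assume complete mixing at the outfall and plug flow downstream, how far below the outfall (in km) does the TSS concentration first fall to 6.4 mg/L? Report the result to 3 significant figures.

25.5 km

Mass balance: C = (1.200·7.200 + 0.06060·249.0) / 1.261 = 23.73/1.261 = 18.82 mg/L.
Set 18.82·exp(−k·t) = 6.4 → t = ln(18.82/6.4)/k = 43970 s = 12.21 h.
Distance = v·t = 0.58·43970 = 25500 m = 25.50 km.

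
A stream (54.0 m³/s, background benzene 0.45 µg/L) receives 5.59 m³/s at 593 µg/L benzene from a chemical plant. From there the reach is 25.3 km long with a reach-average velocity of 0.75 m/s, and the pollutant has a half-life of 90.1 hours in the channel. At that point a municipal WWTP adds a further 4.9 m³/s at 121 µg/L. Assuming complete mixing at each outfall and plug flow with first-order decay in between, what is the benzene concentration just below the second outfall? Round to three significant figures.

Mixed concentration C = ΣQC/ΣQ = (54.00·0.4500 + 5.590·593.0) / 59.59 = 3339/59.59 = 56.04 µg/L; combined flow 59.59 m³/s.
Travel time t = 25.3·1000 / 0.75 = 33730 s = 9.370 h.
Half-life 90.1 h → k = ln 2 / 90.1 = 0.007693 h⁻¹ = 0.1846 d⁻¹.
After decay, C = 56.04 × e^(−kt) = 56.04 × 0.9304 = 52.14 µg/L.
At the second outfall, C = (59.59·52.14 + 4.900·121.0) / (59.59 + 4.900) = 57.37 µg/L.

57.4 µg/L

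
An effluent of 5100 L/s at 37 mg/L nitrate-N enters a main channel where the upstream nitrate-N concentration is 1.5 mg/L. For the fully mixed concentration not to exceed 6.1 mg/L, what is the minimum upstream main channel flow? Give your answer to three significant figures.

34300 L/s

Set C_mix = 6.1: (Q·1.500 + 5100·37.00) / (Q + 5100) = 6.1
→ Q = 5100·(37.00 − 6.1)/(6.1 − 1.500) = 34260 L/s.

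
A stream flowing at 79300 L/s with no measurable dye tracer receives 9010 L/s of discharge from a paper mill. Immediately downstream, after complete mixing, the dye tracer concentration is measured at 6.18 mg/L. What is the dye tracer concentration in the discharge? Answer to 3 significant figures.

Mass balance: 79300·0 + 9010·Cₑ = 88310·6.180
→ Cₑ = (88310·6.180 − 79300·0) / 9010 = 60.57 mg/L.

60.6 mg/L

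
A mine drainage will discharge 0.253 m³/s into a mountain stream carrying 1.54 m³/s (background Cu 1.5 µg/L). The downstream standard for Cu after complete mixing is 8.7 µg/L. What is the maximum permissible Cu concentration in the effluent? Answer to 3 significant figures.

52.5 µg/L

At the limit, (Qr·Cr + Qe·Cₑ)/(Qr + Qe) = 8.7:
Cₑ = (1.793·8.7 − 1.540·1.500) / 0.2530 = 52.53 µg/L.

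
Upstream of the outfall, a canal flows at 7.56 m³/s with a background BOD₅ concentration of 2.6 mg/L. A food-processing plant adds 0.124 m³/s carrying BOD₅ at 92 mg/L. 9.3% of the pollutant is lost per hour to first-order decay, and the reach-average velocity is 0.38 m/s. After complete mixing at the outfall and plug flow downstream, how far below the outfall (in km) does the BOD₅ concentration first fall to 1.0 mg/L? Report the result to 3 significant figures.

Mass balance: C = (7.560·2.600 + 0.1240·92.00) / 7.684 = 31.06/7.684 = 4.043 mg/L.
9.3%/h lost → k = −ln(1 − 0.093) = 0.09761 h⁻¹.
Set 4.043·exp(−k·t) = 1.0 → t = ln(4.043/1.0)/k = 51520 s = 14.31 h.
Distance = v·t = 0.38·51520 = 19580 m = 19.58 km.

19.6 km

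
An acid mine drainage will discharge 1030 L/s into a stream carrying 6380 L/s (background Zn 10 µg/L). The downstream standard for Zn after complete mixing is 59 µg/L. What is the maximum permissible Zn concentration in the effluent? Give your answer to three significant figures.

At the limit, (Qr·Cr + Qe·Cₑ)/(Qr + Qe) = 59:
Cₑ = (7410·59 − 6380·10.00) / 1030 = 362.5 µg/L.

363 µg/L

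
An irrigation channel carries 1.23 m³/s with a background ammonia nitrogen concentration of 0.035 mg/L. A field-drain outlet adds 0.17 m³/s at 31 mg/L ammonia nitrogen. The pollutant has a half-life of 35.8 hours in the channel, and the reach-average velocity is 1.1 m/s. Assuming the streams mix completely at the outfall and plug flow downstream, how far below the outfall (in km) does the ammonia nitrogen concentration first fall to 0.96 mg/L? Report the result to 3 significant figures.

281 km

Mass balance: C = (1.230·0.03500 + 0.1700·31.00) / 1.400 = 5.313/1.400 = 3.795 mg/L.
Half-life 35.8 h → k = ln 2 / 35.8 = 0.01936 h⁻¹ = 0.4647 d⁻¹.
Set 3.795·exp(−k·t) = 0.96 → t = ln(3.795/0.96)/k = 255600 s = 70.99 h.
Distance = v·t = 1.1·255600 = 281100 m = 281.1 km.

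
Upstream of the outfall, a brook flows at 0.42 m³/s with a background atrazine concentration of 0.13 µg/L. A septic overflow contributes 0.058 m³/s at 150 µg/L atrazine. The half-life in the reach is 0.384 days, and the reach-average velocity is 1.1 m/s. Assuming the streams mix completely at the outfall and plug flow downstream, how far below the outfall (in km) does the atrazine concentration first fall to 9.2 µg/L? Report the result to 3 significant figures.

After mixing, C = (0.4200·0.1300 + 0.05800·150.0) / 0.4780 = 8.755/0.4780 = 18.32 µg/L.
Half-life 0.384 d → k = ln 2 / 0.384 = 1.805 d⁻¹.
Set 18.32·exp(−k·t) = 9.2 → t = ln(18.32/9.2)/k = 32960 s = 9.154 h.
Distance = v·t = 1.1·32960 = 36250 m = 36.25 km.

36.3 km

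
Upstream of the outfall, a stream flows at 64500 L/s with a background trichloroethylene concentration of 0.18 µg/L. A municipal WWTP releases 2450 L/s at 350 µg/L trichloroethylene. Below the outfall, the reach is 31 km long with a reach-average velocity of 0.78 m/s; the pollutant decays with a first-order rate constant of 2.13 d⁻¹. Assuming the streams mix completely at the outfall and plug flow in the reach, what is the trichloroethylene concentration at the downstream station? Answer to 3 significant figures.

After mixing, C = (64500·0.1800 + 2450·350.0) / 66950 = 869100/66950 = 12.98 µg/L.
Travel time t = 31·1000 / 0.78 = 39740 s = 11.04 h.
After decay, C = 12.98 × e^(−kt) = 12.98 × 0.3754 = 4.873 µg/L.

4.87 µg/L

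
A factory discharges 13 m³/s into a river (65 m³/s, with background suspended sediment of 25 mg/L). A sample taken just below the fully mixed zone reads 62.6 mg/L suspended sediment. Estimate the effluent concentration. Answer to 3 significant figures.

Mass balance: 65.00·25.00 + 13.00·Cₑ = 78.00·62.60
→ Cₑ = (78.00·62.60 − 65.00·25.00) / 13.00 = 250.6 mg/L.

251 mg/L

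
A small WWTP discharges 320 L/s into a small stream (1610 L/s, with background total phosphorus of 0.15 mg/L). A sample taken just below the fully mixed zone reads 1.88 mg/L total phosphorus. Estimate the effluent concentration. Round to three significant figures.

Mass balance: 1610·0.1500 + 320.0·Cₑ = 1930·1.880
→ Cₑ = (1930·1.880 − 1610·0.1500) / 320.0 = 10.58 mg/L.

10.6 mg/L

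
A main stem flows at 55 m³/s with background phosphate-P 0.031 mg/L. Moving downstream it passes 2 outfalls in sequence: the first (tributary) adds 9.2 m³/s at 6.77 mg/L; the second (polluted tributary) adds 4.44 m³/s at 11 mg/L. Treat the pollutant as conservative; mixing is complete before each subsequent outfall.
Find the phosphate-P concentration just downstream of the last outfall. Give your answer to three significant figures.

1.64 mg/L

Below outfall 1: Q → 64.20 m³/s, C = (55.00·0.03100 + 9.200·6.770)/64.20 = 0.9967 mg/L.
Below outfall 2: Q → 68.64 m³/s, C = (64.20·0.9967 + 4.440·11.00)/68.64 = 1.644 mg/L.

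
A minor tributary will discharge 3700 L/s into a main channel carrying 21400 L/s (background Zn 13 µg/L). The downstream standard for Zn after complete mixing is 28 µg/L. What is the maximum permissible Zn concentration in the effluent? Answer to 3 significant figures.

At the limit, (Qr·Cr + Qe·Cₑ)/(Qr + Qe) = 28:
Cₑ = (25100·28 − 21400·13.00) / 3700 = 114.8 µg/L.

115 µg/L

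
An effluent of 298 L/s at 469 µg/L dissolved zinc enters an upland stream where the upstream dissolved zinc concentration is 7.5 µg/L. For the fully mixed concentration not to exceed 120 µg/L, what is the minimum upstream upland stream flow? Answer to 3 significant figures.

924 L/s

Set C_mix = 120: (Q·7.500 + 298.0·469.0) / (Q + 298.0) = 120
→ Q = 298.0·(469.0 − 120)/(120 − 7.500) = 924.5 L/s.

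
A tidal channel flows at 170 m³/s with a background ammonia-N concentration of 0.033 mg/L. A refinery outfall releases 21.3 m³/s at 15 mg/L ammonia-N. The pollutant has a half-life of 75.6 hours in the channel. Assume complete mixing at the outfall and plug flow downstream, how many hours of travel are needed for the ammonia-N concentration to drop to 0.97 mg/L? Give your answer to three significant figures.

61.2 h

Mixed concentration C = ΣQC/ΣQ = (170.0·0.03300 + 21.30·15.00) / 191.3 = 325.1/191.3 = 1.699 mg/L.
Half-life 75.6 h → k = ln 2 / 75.6 = 0.009169 h⁻¹ = 0.2200 d⁻¹.
1.699·exp(−k·t) = 0.97 → t = ln(1.699/0.97)/k = 220200 s = 61.16 h.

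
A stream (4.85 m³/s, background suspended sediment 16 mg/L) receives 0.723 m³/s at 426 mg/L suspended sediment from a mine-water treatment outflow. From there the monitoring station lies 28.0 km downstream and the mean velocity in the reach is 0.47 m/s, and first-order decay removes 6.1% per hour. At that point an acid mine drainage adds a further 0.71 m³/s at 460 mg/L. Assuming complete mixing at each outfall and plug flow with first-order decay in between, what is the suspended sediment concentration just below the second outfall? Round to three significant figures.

73.6 mg/L

After mixing, C = (4.850·16.00 + 0.7230·426.0) / 5.573 = 385.6/5.573 = 69.19 mg/L; combined flow 5.573 m³/s.
Travel time t = 28.0·1000 / 0.47 = 59570 s = 16.55 h.
6.1%/h lost → k = −ln(1 − 0.061) = 0.06294 h⁻¹.
Applying C = C₀e^(−kt): 69.19 × 0.3529 = 24.42 mg/L.
Second outfall: C = (5.573·24.42 + 0.7100·460.0)/6.283 = 73.64 mg/L.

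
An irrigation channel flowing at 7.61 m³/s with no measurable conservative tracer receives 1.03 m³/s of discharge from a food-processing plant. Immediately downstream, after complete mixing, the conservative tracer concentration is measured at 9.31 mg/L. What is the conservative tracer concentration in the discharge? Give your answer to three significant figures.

78.1 mg/L

Mass balance: 7.610·0 + 1.030·Cₑ = 8.640·9.310
→ Cₑ = (8.640·9.310 − 7.610·0) / 1.030 = 78.10 mg/L.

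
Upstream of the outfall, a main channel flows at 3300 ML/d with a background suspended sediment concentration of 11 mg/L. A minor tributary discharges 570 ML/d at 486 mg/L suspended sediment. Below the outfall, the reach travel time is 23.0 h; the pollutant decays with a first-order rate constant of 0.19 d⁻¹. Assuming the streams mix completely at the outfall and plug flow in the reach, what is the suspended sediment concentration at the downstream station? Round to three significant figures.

67.5 mg/L

Conservation of mass: C = (3300·11.00 + 570.0·486.0) / 3870 = 313300/3870 = 80.96 mg/L.
After decay, C = 80.96 × e^(−kt) = 80.96 × 0.8335 = 67.48 mg/L.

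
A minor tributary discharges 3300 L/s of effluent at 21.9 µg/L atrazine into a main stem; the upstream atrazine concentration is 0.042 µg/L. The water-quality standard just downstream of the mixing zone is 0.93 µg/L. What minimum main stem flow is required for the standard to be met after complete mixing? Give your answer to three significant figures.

Set C_mix = 0.93: (Q·0.04200 + 3300·21.90) / (Q + 3300) = 0.93
→ Q = 3300·(21.90 − 0.93)/(0.93 − 0.04200) = 77930 L/s.

77900 L/s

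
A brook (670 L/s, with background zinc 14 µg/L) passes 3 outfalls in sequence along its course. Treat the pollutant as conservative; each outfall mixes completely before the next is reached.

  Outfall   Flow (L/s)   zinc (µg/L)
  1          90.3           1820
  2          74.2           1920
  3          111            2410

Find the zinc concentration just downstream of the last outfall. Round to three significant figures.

617 µg/L

Below outfall 1: Q → 760.3 L/s, C = (670.0·14.00 + 90.30·1820)/760.3 = 228.5 µg/L.
Below outfall 2: Q → 834.5 L/s, C = (760.3·228.5 + 74.20·1920)/834.5 = 378.9 µg/L.
Below outfall 3: Q → 945.5 L/s, C = (834.5·378.9 + 111.0·2410)/945.5 = 617.3 µg/L.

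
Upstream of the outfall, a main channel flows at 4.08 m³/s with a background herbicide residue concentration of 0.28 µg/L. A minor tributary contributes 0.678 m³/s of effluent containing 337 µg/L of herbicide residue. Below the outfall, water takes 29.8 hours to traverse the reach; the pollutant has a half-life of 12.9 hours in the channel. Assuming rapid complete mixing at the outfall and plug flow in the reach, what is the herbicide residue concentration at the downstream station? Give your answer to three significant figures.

9.73 µg/L

Mass balance: C = (4.080·0.2800 + 0.6780·337.0) / 4.758 = 229.6/4.758 = 48.26 µg/L.
Half-life 12.9 h → k = ln 2 / 12.9 = 0.05373 h⁻¹ = 1.290 d⁻¹.
Applying C = C₀e^(−kt): 48.26 × 0.2016 = 9.732 µg/L.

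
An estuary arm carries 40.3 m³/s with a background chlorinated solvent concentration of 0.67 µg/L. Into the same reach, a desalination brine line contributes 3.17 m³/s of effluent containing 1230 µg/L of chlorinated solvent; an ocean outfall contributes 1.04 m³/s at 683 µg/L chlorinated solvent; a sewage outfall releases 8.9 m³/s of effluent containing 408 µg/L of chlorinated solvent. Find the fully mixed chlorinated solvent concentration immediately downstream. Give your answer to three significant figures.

155 µg/L

After mixing, C = (40.30·0.6700 + 3.170·1230 + 1.040·683.0 + 8.900·408.0) / 53.41 = 8268/53.41 = 154.8 µg/L.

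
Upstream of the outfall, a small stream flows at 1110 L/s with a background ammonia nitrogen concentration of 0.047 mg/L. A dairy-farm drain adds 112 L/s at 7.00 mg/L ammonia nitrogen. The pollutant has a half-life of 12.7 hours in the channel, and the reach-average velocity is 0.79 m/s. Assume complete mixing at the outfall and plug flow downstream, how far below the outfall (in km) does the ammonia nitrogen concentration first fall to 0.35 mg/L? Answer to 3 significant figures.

Mixed concentration C = ΣQC/ΣQ = (1110·0.04700 + 112.0·7.000) / 1222 = 836.2/1222 = 0.6843 mg/L.
Half-life 12.7 h → k = ln 2 / 12.7 = 0.05458 h⁻¹ = 1.310 d⁻¹.
Set 0.6843·exp(−k·t) = 0.35 → t = ln(0.6843/0.35)/k = 44220 s = 12.28 h.
Distance = v·t = 0.79·44220 = 34930 m = 34.93 km.

34.9 km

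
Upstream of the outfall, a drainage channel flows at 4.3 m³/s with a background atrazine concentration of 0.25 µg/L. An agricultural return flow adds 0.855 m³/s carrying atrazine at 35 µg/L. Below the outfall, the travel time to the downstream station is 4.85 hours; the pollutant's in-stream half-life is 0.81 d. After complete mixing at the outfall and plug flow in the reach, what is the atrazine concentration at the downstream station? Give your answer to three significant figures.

5.06 µg/L

After mixing, C = (4.300·0.2500 + 0.8550·35.00) / 5.155 = 31.00/5.155 = 6.014 µg/L.
Half-life 0.81 d → k = ln 2 / 0.81 = 0.8557 d⁻¹.
First-order decay: C = 6.014·exp(−k·t) = 6.014·0.8412 = 5.059 µg/L.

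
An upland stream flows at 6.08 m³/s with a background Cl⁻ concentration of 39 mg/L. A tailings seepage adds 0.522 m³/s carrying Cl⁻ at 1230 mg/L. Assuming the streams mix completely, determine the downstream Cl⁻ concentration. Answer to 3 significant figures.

Flow-weighted average: C = (6.080·39.00 + 0.5220·1230) / 6.602 = 879.2/6.602 = 133.2 mg/L.

133 mg/L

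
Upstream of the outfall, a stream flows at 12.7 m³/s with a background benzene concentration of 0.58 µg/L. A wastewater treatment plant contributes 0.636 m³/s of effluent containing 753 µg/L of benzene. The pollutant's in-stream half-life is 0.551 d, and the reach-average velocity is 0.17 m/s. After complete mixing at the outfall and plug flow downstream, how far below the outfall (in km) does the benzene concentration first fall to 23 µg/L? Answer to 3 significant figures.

5.38 km

Flow-weighted average: C = (12.70·0.5800 + 0.6360·753.0) / 13.34 = 486.3/13.34 = 36.46 µg/L.
Half-life 0.551 d → k = ln 2 / 0.551 = 1.258 d⁻¹.
Set 36.46·exp(−k·t) = 23 → t = ln(36.46/23)/k = 31650 s = 8.791 h.
Distance = v·t = 0.17·31650 = 5380 m = 5.380 km.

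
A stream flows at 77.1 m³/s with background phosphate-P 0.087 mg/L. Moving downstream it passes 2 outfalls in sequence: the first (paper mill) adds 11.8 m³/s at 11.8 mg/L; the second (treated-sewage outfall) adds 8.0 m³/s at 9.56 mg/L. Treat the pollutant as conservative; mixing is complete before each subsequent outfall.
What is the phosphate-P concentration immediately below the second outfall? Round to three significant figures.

2.30 mg/L

Outfall 1: combined Q = 88.90 m³/s; C = (77.10·0.08700 + 11.80·11.80)/88.90 = 1.642 mg/L.
Outfall 2: combined Q = 96.90 m³/s; C = (88.90·1.642 + 8.000·9.560)/96.90 = 2.295 mg/L.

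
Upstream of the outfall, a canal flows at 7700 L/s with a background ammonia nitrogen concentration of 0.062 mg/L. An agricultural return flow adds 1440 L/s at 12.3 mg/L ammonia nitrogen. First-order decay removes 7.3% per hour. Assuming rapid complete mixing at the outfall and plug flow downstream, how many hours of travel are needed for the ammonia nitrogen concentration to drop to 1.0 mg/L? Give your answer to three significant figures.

Conservation of mass: C = (7700·0.06200 + 1440·12.30) / 9140 = 18190/9140 = 1.990 mg/L.
7.3%/h lost → k = −ln(1 − 0.073) = 0.07580 h⁻¹.
1.990·exp(−k·t) = 1.0 → t = ln(1.990/1.0)/k = 32680 s = 9.079 h.

9.08 h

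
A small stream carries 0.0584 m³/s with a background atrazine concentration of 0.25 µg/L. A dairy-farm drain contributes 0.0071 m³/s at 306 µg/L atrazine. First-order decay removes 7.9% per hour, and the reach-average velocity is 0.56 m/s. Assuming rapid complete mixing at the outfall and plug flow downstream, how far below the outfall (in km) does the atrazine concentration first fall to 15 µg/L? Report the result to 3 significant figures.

19.6 km

Conservation of mass: C = (0.05840·0.2500 + 0.007100·306.0) / 0.06550 = 2.187/0.06550 = 33.39 µg/L.
7.9%/h lost → k = −ln(1 − 0.079) = 0.08230 h⁻¹.
Set 33.39·exp(−k·t) = 15 → t = ln(33.39/15)/k = 35010 s = 9.724 h.
Distance = v·t = 0.56·35010 = 19600 m = 19.60 km.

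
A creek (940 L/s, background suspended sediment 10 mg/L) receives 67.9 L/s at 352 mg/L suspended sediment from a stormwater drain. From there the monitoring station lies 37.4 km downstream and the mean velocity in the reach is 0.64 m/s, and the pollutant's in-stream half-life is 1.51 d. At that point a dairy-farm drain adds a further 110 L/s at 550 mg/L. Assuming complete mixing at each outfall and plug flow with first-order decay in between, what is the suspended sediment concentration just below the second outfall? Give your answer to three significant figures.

Mass balance: C = (940.0·10.00 + 67.90·352.0) / 1008 = 33300/1008 = 33.04 mg/L; combined flow 1008 L/s.
Travel time t = 37.4·1000 / 0.64 = 58440 s = 16.23 h.
Half-life 1.51 d → k = ln 2 / 1.51 = 0.4590 d⁻¹.
After decay, C = 33.04 × e^(−kt) = 33.04 × 0.7331 = 24.22 mg/L.
At the second outfall, C = (1008·24.22 + 110.0·550.0) / (1008 + 110.0) = 75.96 mg/L.

76.0 mg/L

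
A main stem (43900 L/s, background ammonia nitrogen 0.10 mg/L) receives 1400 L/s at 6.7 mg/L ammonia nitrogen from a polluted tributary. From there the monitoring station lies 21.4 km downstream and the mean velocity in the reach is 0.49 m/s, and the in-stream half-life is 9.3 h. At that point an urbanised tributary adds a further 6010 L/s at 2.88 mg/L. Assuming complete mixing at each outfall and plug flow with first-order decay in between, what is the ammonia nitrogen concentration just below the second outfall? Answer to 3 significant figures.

0.446 mg/L

Conservation of mass: C = (43900·0.1000 + 1400·6.700) / 45300 = 13770/45300 = 0.3040 mg/L; combined flow 45300 L/s.
Travel time t = 21.4·1000 / 0.49 = 43670 s = 12.13 h.
Half-life 9.3 h → k = ln 2 / 9.3 = 0.07453 h⁻¹ = 1.789 d⁻¹.
After decay, C = 0.3040 × e^(−kt) = 0.3040 × 0.4049 = 0.1231 mg/L.
At the second outfall, C = (45300·0.1231 + 6010·2.880) / (45300 + 6010) = 0.4460 mg/L.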